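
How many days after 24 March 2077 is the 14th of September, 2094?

Mar 24, 2077 → Mar 24, 2078: 365 days.
Mar 24, 2078 → Mar 24, 2079: 365 days.
Mar 24, 2079 → Mar 24, 2080: 366 days (Feb 29, 2080 is in that span).
Mar 24, 2080 → Mar 24, 2081: 365 days.
Mar 24, 2081 → Mar 24, 2082: 365 days.
Mar 24, 2082 → Mar 24, 2083: 365 days.
Mar 24, 2083 → Mar 24, 2084: 366 days (Feb 29, 2084 is in that span).
Mar 24, 2084 → Mar 24, 2085: 365 days.
Mar 24, 2085 → Mar 24, 2086: 365 days.
Mar 24, 2086 → Mar 24, 2087: 365 days.
Mar 24, 2087 → Mar 24, 2088: 366 days (Feb 29, 2088 is in that span).
Mar 24, 2088 → Mar 24, 2089: 365 days.
Mar 24, 2089 → Mar 24, 2090: 365 days.
Mar 24, 2090 → Mar 24, 2091: 365 days.
Mar 24, 2091 → Mar 24, 2092: 366 days (Feb 29, 2092 is in that span).
Mar 24, 2092 → Mar 24, 2093: 365 days.
Mar 24, 2093 → Mar 24, 2094: 365 days.
Mar 24, 2094 → Apr 24, 2094: 31 days (March has 31).
Apr 24, 2094 → May 24, 2094: 30 days (April has 30).
May 24, 2094 → Jun 24, 2094: 31 days (May has 31).
Jun 24, 2094 → Jul 24, 2094: 30 days (June has 30).
Jul 24, 2094 → Aug 24, 2094: 31 days (July has 31).
Aug 24, 2094 → Sep 14, 2094: 21 days.
Total: 6383 days.

6383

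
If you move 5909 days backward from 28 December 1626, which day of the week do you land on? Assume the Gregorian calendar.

First find the weekday of Dec 28, 1626. Doomsday rule: the anchor day for the 1600s is Tuesday. For year 26: 26÷12 = 2 r 2, and 2÷4 = 0, so 2+2+0 = 4.
Tuesday + 4 ≡ Saturday — that's 1626's doomsday.
In December the doomsday date is Dec 12.
Dec 28 is 16 days after Dec 12; 16 mod 7 = 2, so Saturday + 2 = Monday.
5909 mod 7 = 1, so 5909 days before a Monday is Monday − 1 = Sunday.

Sunday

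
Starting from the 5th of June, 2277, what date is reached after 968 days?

January 29, 2280

+365 (one year) → Jun 5, 2278 (603 left).
+365 (one year) → Jun 5, 2279 (238 left).
Jun has 30 days: +26 → Jul 1, 2279 (212 left).
Jul has 31 days: +31 → Aug 1, 2279 (181 left).
Aug has 31 days: +31 → Sep 1, 2279 (150 left).
Sep has 30 days: +30 → Oct 1, 2279 (120 left).
Oct has 31 days: +31 → Nov 1, 2279 (89 left).
Nov has 30 days: +30 → Dec 1, 2279 (59 left).
Dec has 31 days: +31 → Jan 1, 2280 (28 left).
+28 → Jan 29, 2280.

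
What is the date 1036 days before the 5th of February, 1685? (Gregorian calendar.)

April 6, 1682

−366 (one year; includes Feb 29, 1684) → Feb 5, 1684 (670 left).
−365 (one year) → Feb 5, 1683 (305 left).
−5 → Jan 31, 1683 (end of Jan, 31 days; 300 left).
−31 → Dec 31, 1682 (end of Dec, 31 days; 269 left).
−31 → Nov 30, 1682 (end of Nov, 30 days; 238 left).
−30 → Oct 31, 1682 (end of Oct, 31 days; 208 left).
−31 → Sep 30, 1682 (end of Sep, 30 days; 177 left).
−30 → Aug 31, 1682 (end of Aug, 31 days; 147 left).
−31 → Jul 31, 1682 (end of Jul, 31 days; 116 left).
−31 → Jun 30, 1682 (end of Jun, 30 days; 85 left).
−30 → May 31, 1682 (end of May, 31 days; 55 left).
−31 → Apr 30, 1682 (end of Apr, 30 days; 24 left).
−24 → Apr 6, 1682.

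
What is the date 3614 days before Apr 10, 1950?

May 18, 1940

−365 (one year) → Apr 10, 1949 (3249 left).
−365 (one year) → Apr 10, 1948 (2884 left).
−366 (one year; includes Feb 29, 1948) → Apr 10, 1947 (2518 left).
−365 (one year) → Apr 10, 1946 (2153 left).
−365 (one year) → Apr 10, 1945 (1788 left).
−365 (one year) → Apr 10, 1944 (1423 left).
−366 (one year; includes Feb 29, 1944) → Apr 10, 1943 (1057 left).
−365 (one year) → Apr 10, 1942 (692 left).
−365 (one year) → Apr 10, 1941 (327 left).
−10 → Mar 31, 1941 (end of Mar, 31 days; 317 left).
−31 → Feb 28, 1941 (end of Feb, 28 days; 286 left).
−28 → Jan 31, 1941 (end of Jan, 31 days; 258 left).
−31 → Dec 31, 1940 (end of Dec, 31 days; 227 left).
−31 → Nov 30, 1940 (end of Nov, 30 days; 196 left).
−30 → Oct 31, 1940 (end of Oct, 31 days; 166 left).
−31 → Sep 30, 1940 (end of Sep, 30 days; 135 left).
−30 → Aug 31, 1940 (end of Aug, 31 days; 105 left).
−31 → Jul 31, 1940 (end of Jul, 31 days; 74 left).
−31 → Jun 30, 1940 (end of Jun, 30 days; 43 left).
−30 → May 31, 1940 (end of May, 31 days; 13 left).
−13 → May 18, 1940.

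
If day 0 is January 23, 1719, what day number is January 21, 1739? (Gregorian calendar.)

7303

Jan 23, 1719 → Jan 23, 1720: 365 days.
Jan 23, 1720 → Jan 23, 1721: 366 days (Feb 29, 1720 is in that span).
Jan 23, 1721 → Jan 23, 1722: 365 days.
Jan 23, 1722 → Jan 23, 1723: 365 days.
Jan 23, 1723 → Jan 23, 1724: 365 days.
Jan 23, 1724 → Jan 23, 1725: 366 days (Feb 29, 1724 is in that span).
Jan 23, 1725 → Jan 23, 1726: 365 days.
Jan 23, 1726 → Jan 23, 1727: 365 days.
Jan 23, 1727 → Jan 23, 1728: 365 days.
Jan 23, 1728 → Jan 23, 1729: 366 days (Feb 29, 1728 is in that span).
Jan 23, 1729 → Jan 23, 1730: 365 days.
Jan 23, 1730 → Jan 23, 1731: 365 days.
Jan 23, 1731 → Jan 23, 1732: 365 days.
Jan 23, 1732 → Jan 23, 1733: 366 days (Feb 29, 1732 is in that span).
Jan 23, 1733 → Jan 23, 1734: 365 days.
Jan 23, 1734 → Jan 23, 1735: 365 days.
Jan 23, 1735 → Jan 23, 1736: 365 days.
Jan 23, 1736 → Jan 23, 1737: 366 days (Feb 29, 1736 is in that span).
Jan 23, 1737 → Jan 23, 1738: 365 days.
Jan 23, 1738 → Feb 23, 1738: 31 days (January has 31).
Feb 23, 1738 → Mar 23, 1738: 28 days (February has 28).
Mar 23, 1738 → Apr 23, 1738: 31 days (March has 31).
Apr 23, 1738 → May 23, 1738: 30 days (April has 30).
May 23, 1738 → Jun 23, 1738: 31 days (May has 31).
Jun 23, 1738 → Jul 23, 1738: 30 days (June has 30).
Jul 23, 1738 → Aug 23, 1738: 31 days (July has 31).
Aug 23, 1738 → Sep 23, 1738: 31 days (August has 31).
Sep 23, 1738 → Oct 23, 1738: 30 days (September has 30).
Oct 23, 1738 → Nov 23, 1738: 31 days (October has 31).
Nov 23, 1738 → Dec 23, 1738: 30 days (November has 30).
Dec 23, 1738 → Jan 21, 1739: 29 days.
Total: 7303 days.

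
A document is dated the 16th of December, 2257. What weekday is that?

Wednesday

Doomsday rule: the anchor day for the 2200s is Friday. For year 57: 57÷12 = 4 r 9, and 9÷4 = 2, so 4+9+2 = 15.
Friday + 15 ≡ Saturday — that's 2257's doomsday.
In December the doomsday date is Dec 12.
Dec 16 is 4 days after Dec 12; 4 mod 7 = 4, so Saturday + 4 = Wednesday.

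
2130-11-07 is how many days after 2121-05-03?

3475

May 3, 2121 → May 3, 2122: 365 days.
May 3, 2122 → May 3, 2123: 365 days.
May 3, 2123 → May 3, 2124: 366 days (Feb 29, 2124 is in that span).
May 3, 2124 → May 3, 2125: 365 days.
May 3, 2125 → May 3, 2126: 365 days.
May 3, 2126 → May 3, 2127: 365 days.
May 3, 2127 → May 3, 2128: 366 days (Feb 29, 2128 is in that span).
May 3, 2128 → May 3, 2129: 365 days.
May 3, 2129 → May 3, 2130: 365 days.
May 3, 2130 → Jun 3, 2130: 31 days (May has 31).
Jun 3, 2130 → Jul 3, 2130: 30 days (June has 30).
Jul 3, 2130 → Aug 3, 2130: 31 days (July has 31).
Aug 3, 2130 → Sep 3, 2130: 31 days (August has 31).
Sep 3, 2130 → Oct 3, 2130: 30 days (September has 30).
Oct 3, 2130 → Nov 3, 2130: 31 days (October has 31).
Nov 3, 2130 → Nov 7, 2130: 4 days.
Total: 3475 days.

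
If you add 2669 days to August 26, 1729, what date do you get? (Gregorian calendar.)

December 16, 1736

+365 (one year) → Aug 26, 1730 (2304 left).
+365 (one year) → Aug 26, 1731 (1939 left).
+366 (one year; includes Feb 29, 1732) → Aug 26, 1732 (1573 left).
+365 (one year) → Aug 26, 1733 (1208 left).
+365 (one year) → Aug 26, 1734 (843 left).
+365 (one year) → Aug 26, 1735 (478 left).
+366 (one year; includes Feb 29, 1736) → Aug 26, 1736 (112 left).
Aug has 31 days: +6 → Sep 1, 1736 (106 left).
Sep has 30 days: +30 → Oct 1, 1736 (76 left).
Oct has 31 days: +31 → Nov 1, 1736 (45 left).
Nov has 30 days: +30 → Dec 1, 1736 (15 left).
+15 → Dec 16, 1736.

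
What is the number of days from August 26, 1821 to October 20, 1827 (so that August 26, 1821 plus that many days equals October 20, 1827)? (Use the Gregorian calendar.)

Aug 26, 1821 → Aug 26, 1822: 365 days.
Aug 26, 1822 → Aug 26, 1823: 365 days.
Aug 26, 1823 → Aug 26, 1824: 366 days (Feb 29, 1824 is in that span).
Aug 26, 1824 → Aug 26, 1825: 365 days.
Aug 26, 1825 → Aug 26, 1826: 365 days.
Aug 26, 1826 → Aug 26, 1827: 365 days.
Aug 26, 1827 → Sep 26, 1827: 31 days (August has 31).
Sep 26, 1827 → Oct 20, 1827: 24 days.
Total: 2246 days.

2246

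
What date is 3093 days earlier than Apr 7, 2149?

October 18, 2140

−365 (one year) → Apr 7, 2148 (2728 left).
−366 (one year; includes Feb 29, 2148) → Apr 7, 2147 (2362 left).
−365 (one year) → Apr 7, 2146 (1997 left).
−365 (one year) → Apr 7, 2145 (1632 left).
−365 (one year) → Apr 7, 2144 (1267 left).
−366 (one year; includes Feb 29, 2144) → Apr 7, 2143 (901 left).
−365 (one year) → Apr 7, 2142 (536 left).
−365 (one year) → Apr 7, 2141 (171 left).
−7 → Mar 31, 2141 (end of Mar, 31 days; 164 left).
−31 → Feb 28, 2141 (end of Feb, 28 days; 133 left).
−28 → Jan 31, 2141 (end of Jan, 31 days; 105 left).
−31 → Dec 31, 2140 (end of Dec, 31 days; 74 left).
−31 → Nov 30, 2140 (end of Nov, 30 days; 43 left).
−30 → Oct 31, 2140 (end of Oct, 31 days; 13 left).
−13 → Oct 18, 2140.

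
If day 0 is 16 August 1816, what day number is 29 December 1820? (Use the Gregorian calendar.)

Aug 16, 1816 → Aug 16, 1817: 365 days.
Aug 16, 1817 → Aug 16, 1818: 365 days.
Aug 16, 1818 → Aug 16, 1819: 365 days.
Aug 16, 1819 → Aug 16, 1820: 366 days (Feb 29, 1820 is in that span).
Aug 16, 1820 → Sep 16, 1820: 31 days (August has 31).
Sep 16, 1820 → Oct 16, 1820: 30 days (September has 30).
Oct 16, 1820 → Nov 16, 1820: 31 days (October has 31).
Nov 16, 1820 → Dec 16, 1820: 30 days (November has 30).
Dec 16, 1820 → Dec 29, 1820: 13 days.
Total: 1596 days.

1596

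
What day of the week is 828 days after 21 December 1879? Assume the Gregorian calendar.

Tuesday

Dec 21, 1879 is a Sunday.
828 mod 7 = 2, so 828 days after a Sunday is Sunday + 2 = Tuesday.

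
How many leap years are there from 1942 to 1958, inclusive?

4

Multiples of 4 in [1942,1958]: 4.
Of those, multiples of 100: 0 (not leap unless ÷400).
Multiples of 400: 0.
Leap years = 4 − 0 + 0 = 4.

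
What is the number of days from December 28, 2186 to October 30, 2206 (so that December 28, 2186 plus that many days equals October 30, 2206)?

Dec 28, 2186 → Dec 28, 2187: 365 days.
Dec 28, 2187 → Dec 28, 2188: 366 days (Feb 29, 2188 is in that span).
Dec 28, 2188 → Dec 28, 2189: 365 days.
Dec 28, 2189 → Dec 28, 2190: 365 days.
Dec 28, 2190 → Dec 28, 2191: 365 days.
Dec 28, 2191 → Dec 28, 2192: 366 days (Feb 29, 2192 is in that span).
Dec 28, 2192 → Dec 28, 2193: 365 days.
Dec 28, 2193 → Dec 28, 2194: 365 days.
Dec 28, 2194 → Dec 28, 2195: 365 days.
Dec 28, 2195 → Dec 28, 2196: 366 days (Feb 29, 2196 is in that span).
Dec 28, 2196 → Dec 28, 2197: 365 days.
Dec 28, 2197 → Dec 28, 2198: 365 days.
Dec 28, 2198 → Dec 28, 2199: 365 days.
Dec 28, 2199 → Dec 28, 2200: 365 days.
Dec 28, 2200 → Dec 28, 2201: 365 days.
Dec 28, 2201 → Dec 28, 2202: 365 days.
Dec 28, 2202 → Dec 28, 2203: 365 days.
Dec 28, 2203 → Dec 28, 2204: 366 days (Feb 29, 2204 is in that span).
Dec 28, 2204 → Dec 28, 2205: 365 days.
Dec 28, 2205 → Jan 28, 2206: 31 days (December has 31).
Jan 28, 2206 → Feb 28, 2206: 31 days (January has 31).
Feb 28, 2206 → Mar 28, 2206: 28 days (February has 28).
Mar 28, 2206 → Apr 28, 2206: 31 days (March has 31).
Apr 28, 2206 → May 28, 2206: 30 days (April has 30).
May 28, 2206 → Jun 28, 2206: 31 days (May has 31).
Jun 28, 2206 → Jul 28, 2206: 30 days (June has 30).
Jul 28, 2206 → Aug 28, 2206: 31 days (July has 31).
Aug 28, 2206 → Sep 28, 2206: 31 days (August has 31).
Sep 28, 2206 → Oct 28, 2206: 30 days (September has 30).
Oct 28, 2206 → Oct 30, 2206: 2 days.
Total: 7245 days.

7245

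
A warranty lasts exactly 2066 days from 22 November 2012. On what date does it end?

+365 (one year) → Nov 22, 2013 (1701 left).
+365 (one year) → Nov 22, 2014 (1336 left).
+365 (one year) → Nov 22, 2015 (971 left).
+366 (one year; includes Feb 29, 2016) → Nov 22, 2016 (605 left).
+365 (one year) → Nov 22, 2017 (240 left).
Nov has 30 days: +9 → Dec 1, 2017 (231 left).
Dec has 31 days: +31 → Jan 1, 2018 (200 left).
Jan has 31 days: +31 → Feb 1, 2018 (169 left).
Feb has 28 days: +28 → Mar 1, 2018 (141 left).
Mar has 31 days: +31 → Apr 1, 2018 (110 left).
Apr has 30 days: +30 → May 1, 2018 (80 left).
May has 31 days: +31 → Jun 1, 2018 (49 left).
Jun has 30 days: +30 → Jul 1, 2018 (19 left).
+19 → Jul 20, 2018.

July 20, 2018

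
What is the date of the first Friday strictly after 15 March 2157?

Mar 15, 2157 is a Tuesday.
From Tuesday to the next Friday is 3 days.
Mar 15, 2157 + 3 = Mar 18, 2157.

March 18, 2157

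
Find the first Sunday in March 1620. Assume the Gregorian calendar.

March 1, 1620 is a Sunday.
The first Sunday is therefore March 1 (same day).

March 1, 1620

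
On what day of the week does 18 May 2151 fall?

Doomsday rule: the anchor day for the 2100s is Sunday. For year 51: 51÷12 = 4 r 3, and 3÷4 = 0, so 4+3+0 = 7.
Sunday + 7 ≡ Sunday — that's 2151's doomsday.
In May the doomsday date is May 9.
May 18 is 9 days after May 9; 9 mod 7 = 2, so Sunday + 2 = Tuesday.

Tuesday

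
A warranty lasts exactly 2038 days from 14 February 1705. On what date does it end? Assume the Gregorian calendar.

+365 (one year) → Feb 14, 1706 (1673 left).
+365 (one year) → Feb 14, 1707 (1308 left).
+365 (one year) → Feb 14, 1708 (943 left).
+366 (one year; includes Feb 29, 1708) → Feb 14, 1709 (577 left).
+365 (one year) → Feb 14, 1710 (212 left).
Feb has 28 days: +15 → Mar 1, 1710 (197 left).
Mar has 31 days: +31 → Apr 1, 1710 (166 left).
Apr has 30 days: +30 → May 1, 1710 (136 left).
May has 31 days: +31 → Jun 1, 1710 (105 left).
Jun has 30 days: +30 → Jul 1, 1710 (75 left).
Jul has 31 days: +31 → Aug 1, 1710 (44 left).
Aug has 31 days: +31 → Sep 1, 1710 (13 left).
+13 → Sep 14, 1710.

September 14, 1710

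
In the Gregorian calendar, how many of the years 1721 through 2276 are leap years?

135

Multiples of 4 in [1721,2276]: 139.
Of those, multiples of 100: 5 (not leap unless ÷400).
Multiples of 400: 1.
Leap years = 139 − 5 + 1 = 135.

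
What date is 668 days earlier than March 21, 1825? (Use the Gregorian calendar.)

May 23, 1823

−365 (one year) → Mar 21, 1824 (303 left).
−21 → Feb 29, 1824 (end of Feb, 29 days; 282 left).
−29 → Jan 31, 1824 (end of Jan, 31 days; 253 left).
−31 → Dec 31, 1823 (end of Dec, 31 days; 222 left).
−31 → Nov 30, 1823 (end of Nov, 30 days; 191 left).
−30 → Oct 31, 1823 (end of Oct, 31 days; 161 left).
−31 → Sep 30, 1823 (end of Sep, 30 days; 130 left).
−30 → Aug 31, 1823 (end of Aug, 31 days; 100 left).
−31 → Jul 31, 1823 (end of Jul, 31 days; 69 left).
−31 → Jun 30, 1823 (end of Jun, 30 days; 38 left).
−30 → May 31, 1823 (end of May, 31 days; 8 left).
−8 → May 23, 1823.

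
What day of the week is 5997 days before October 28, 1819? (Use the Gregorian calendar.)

Oct 28, 1819 is a Thursday.
5997 mod 7 = 5, so 5997 days before a Thursday is Thursday − 5 = Saturday.

Saturday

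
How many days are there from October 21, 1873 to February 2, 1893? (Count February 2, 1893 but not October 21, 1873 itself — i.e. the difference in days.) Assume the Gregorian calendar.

7044

Oct 21, 1873 → Oct 21, 1874: 365 days.
Oct 21, 1874 → Oct 21, 1875: 365 days.
Oct 21, 1875 → Oct 21, 1876: 366 days (Feb 29, 1876 is in that span).
Oct 21, 1876 → Oct 21, 1877: 365 days.
Oct 21, 1877 → Oct 21, 1878: 365 days.
Oct 21, 1878 → Oct 21, 1879: 365 days.
Oct 21, 1879 → Oct 21, 1880: 366 days (Feb 29, 1880 is in that span).
Oct 21, 1880 → Oct 21, 1881: 365 days.
Oct 21, 1881 → Oct 21, 1882: 365 days.
Oct 21, 1882 → Oct 21, 1883: 365 days.
Oct 21, 1883 → Oct 21, 1884: 366 days (Feb 29, 1884 is in that span).
Oct 21, 1884 → Oct 21, 1885: 365 days.
Oct 21, 1885 → Oct 21, 1886: 365 days.
Oct 21, 1886 → Oct 21, 1887: 365 days.
Oct 21, 1887 → Oct 21, 1888: 366 days (Feb 29, 1888 is in that span).
Oct 21, 1888 → Oct 21, 1889: 365 days.
Oct 21, 1889 → Oct 21, 1890: 365 days.
Oct 21, 1890 → Oct 21, 1891: 365 days.
Oct 21, 1891 → Oct 21, 1892: 366 days (Feb 29, 1892 is in that span).
Oct 21, 1892 → Nov 21, 1892: 31 days (October has 31).
Nov 21, 1892 → Dec 21, 1892: 30 days (November has 30).
Dec 21, 1892 → Jan 21, 1893: 31 days (December has 31).
Jan 21, 1893 → Feb 2, 1893: 12 days.
Total: 7044 days.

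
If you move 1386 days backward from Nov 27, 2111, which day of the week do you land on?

First find the weekday of Nov 27, 2111. Doomsday rule: the anchor day for the 2100s is Sunday. For year 11: 11÷12 = 0 r 11, and 11÷4 = 2, so 0+11+2 = 13.
Sunday + 13 ≡ Saturday — that's 2111's doomsday.
In November the doomsday date is Nov 7.
Nov 27 is 20 days after Nov 7; 20 mod 7 = 6, so Saturday + 6 = Friday.
1386 mod 7 = 0, so 1386 days before a Friday is Friday − 0 = Friday.

Friday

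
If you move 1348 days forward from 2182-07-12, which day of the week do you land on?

Tuesday

Jul 12, 2182 is a Friday.
1348 mod 7 = 4, so 1348 days after a Friday is Friday + 4 = Tuesday.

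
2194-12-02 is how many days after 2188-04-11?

2426

Apr 11, 2188 → Apr 11, 2189: 365 days.
Apr 11, 2189 → Apr 11, 2190: 365 days.
Apr 11, 2190 → Apr 11, 2191: 365 days.
Apr 11, 2191 → Apr 11, 2192: 366 days (Feb 29, 2192 is in that span).
Apr 11, 2192 → Apr 11, 2193: 365 days.
Apr 11, 2193 → Apr 11, 2194: 365 days.
Apr 11, 2194 → May 11, 2194: 30 days (April has 30).
May 11, 2194 → Jun 11, 2194: 31 days (May has 31).
Jun 11, 2194 → Jul 11, 2194: 30 days (June has 30).
Jul 11, 2194 → Aug 11, 2194: 31 days (July has 31).
Aug 11, 2194 → Sep 11, 2194: 31 days (August has 31).
Sep 11, 2194 → Oct 11, 2194: 30 days (September has 30).
Oct 11, 2194 → Nov 11, 2194: 31 days (October has 31).
Nov 11, 2194 → Dec 2, 2194: 21 days.
Total: 2426 days.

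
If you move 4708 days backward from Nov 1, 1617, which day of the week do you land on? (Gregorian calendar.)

Saturday

Nov 1, 1617 is a Wednesday.
4708 mod 7 = 4, so 4708 days before a Wednesday is Wednesday − 4 = Saturday.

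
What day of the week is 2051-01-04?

Doomsday rule: the anchor day for the 2000s is Tuesday. For year 51: 51÷12 = 4 r 3, and 3÷4 = 0, so 4+3+0 = 7.
Tuesday + 7 ≡ Tuesday — that's 2051's doomsday.
In January the doomsday date is Jan 3 (2051 is not a leap year).
Jan 4 is 1 day after Jan 3; 1 mod 7 = 1, so Tuesday + 1 = Wednesday.

Wednesday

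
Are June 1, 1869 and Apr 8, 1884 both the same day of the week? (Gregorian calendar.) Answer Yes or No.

From Jun 1, 1869 to Apr 8, 1884 is 5425 days.
5425 mod 7 = 0, so they are the same weekday.
(Jun 1, 1869 is a Tuesday; Apr 8, 1884 is a Tuesday.)

Yes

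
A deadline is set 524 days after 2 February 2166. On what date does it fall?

+365 (one year) → Feb 2, 2167 (159 left).
Feb has 28 days: +27 → Mar 1, 2167 (132 left).
Mar has 31 days: +31 → Apr 1, 2167 (101 left).
Apr has 30 days: +30 → May 1, 2167 (71 left).
May has 31 days: +31 → Jun 1, 2167 (40 left).
Jun has 30 days: +30 → Jul 1, 2167 (10 left).
+10 → Jul 11, 2167.

July 11, 2167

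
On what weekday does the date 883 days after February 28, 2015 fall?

Feb 28, 2015 is a Saturday.
883 mod 7 = 1, so 883 days after a Saturday is Saturday + 1 = Sunday.

Sunday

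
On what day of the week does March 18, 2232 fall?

Sunday

Doomsday rule: the anchor day for the 2200s is Friday. For year 32: 32÷12 = 2 r 8, and 8÷4 = 2, so 2+8+2 = 12.
Friday + 12 ≡ Wednesday — that's 2232's doomsday.
In March the doomsday date is Mar 14.
Mar 18 is 4 days after Mar 14; 4 mod 7 = 4, so Wednesday + 4 = Sunday.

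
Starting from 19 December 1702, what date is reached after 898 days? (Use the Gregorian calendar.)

+365 (one year) → Dec 19, 1703 (533 left).
+366 (one year; includes Feb 29, 1704) → Dec 19, 1704 (167 left).
Dec has 31 days: +13 → Jan 1, 1705 (154 left).
Jan has 31 days: +31 → Feb 1, 1705 (123 left).
Feb has 28 days: +28 → Mar 1, 1705 (95 left).
Mar has 31 days: +31 → Apr 1, 1705 (64 left).
Apr has 30 days: +30 → May 1, 1705 (34 left).
May has 31 days: +31 → Jun 1, 1705 (3 left).
+3 → Jun 4, 1705.

June 4, 1705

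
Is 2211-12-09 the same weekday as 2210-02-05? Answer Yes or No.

From Feb 5, 2210 to Dec 9, 2211 is 672 days.
672 mod 7 = 0, so they are the same weekday.
(Feb 5, 2210 is a Monday; Dec 9, 2211 is a Monday.)

Yes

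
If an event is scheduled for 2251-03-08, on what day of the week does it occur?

Doomsday rule: the anchor day for the 2200s is Friday. For year 51: 51÷12 = 4 r 3, and 3÷4 = 0, so 4+3+0 = 7.
Friday + 7 ≡ Friday — that's 2251's doomsday.
In March the doomsday date is Mar 14.
Mar 8 is 6 days before Mar 14; 6 mod 7 = 6, so Friday − 6 = Saturday.

Saturday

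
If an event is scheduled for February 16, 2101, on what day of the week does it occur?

Doomsday rule: the anchor day for the 2100s is Sunday. For year 01: 1÷12 = 0 r 1, and 1÷4 = 0, so 0+1+0 = 1.
Sunday + 1 ≡ Monday — that's 2101's doomsday.
In February the doomsday date is Feb 28 (2101 is not a leap year).
Feb 16 is 12 days before Feb 28; 12 mod 7 = 5, so Monday − 5 = Wednesday.

Wednesday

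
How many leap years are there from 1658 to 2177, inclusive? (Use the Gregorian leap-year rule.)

126

Multiples of 4 in [1658,2177]: 130.
Of those, multiples of 100: 5 (not leap unless ÷400).
Multiples of 400: 1.
Leap years = 130 − 5 + 1 = 126.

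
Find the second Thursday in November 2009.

November 12, 2009

November 1, 2009 is a Sunday.
The first Thursday is therefore November 5 (4 days later).
The second Thursday is 5 + 1×7 = November 12.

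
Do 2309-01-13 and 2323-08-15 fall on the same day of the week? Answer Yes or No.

From Jan 13, 2309 to Aug 15, 2323 is 5327 days.
5327 mod 7 = 0, so they are the same weekday.
(Jan 13, 2309 is a Wednesday; Aug 15, 2323 is a Wednesday.)

Yes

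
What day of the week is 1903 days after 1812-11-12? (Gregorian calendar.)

Wednesday

Nov 12, 1812 is a Thursday.
1903 mod 7 = 6, so 1903 days after a Thursday is Thursday + 6 = Wednesday.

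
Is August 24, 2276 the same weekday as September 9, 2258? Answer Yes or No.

From Sep 9, 2258 to Aug 24, 2276 is 6559 days.
6559 mod 7 = 0, so they are the same weekday.
(Sep 9, 2258 is a Thursday; Aug 24, 2276 is a Thursday.)

Yes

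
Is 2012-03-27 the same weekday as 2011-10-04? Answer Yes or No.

Yes

From Oct 4, 2011 to Mar 27, 2012 is 175 days.
175 mod 7 = 0, so they are the same weekday.
(Oct 4, 2011 is a Tuesday; Mar 27, 2012 is a Tuesday.)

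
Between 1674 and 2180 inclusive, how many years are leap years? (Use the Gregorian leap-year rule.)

123

Multiples of 4 in [1674,2180]: 127.
Of those, multiples of 100: 5 (not leap unless ÷400).
Multiples of 400: 1.
Leap years = 127 − 5 + 1 = 123.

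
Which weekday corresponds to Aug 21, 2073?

January 1, 2073 is a Sunday.
Jan 1, 2073 → Feb 1, 2073: 31 days (January has 31).
Feb 1, 2073 → Mar 1, 2073: 28 days (February has 28).
Mar 1, 2073 → Apr 1, 2073: 31 days (March has 31).
Apr 1, 2073 → May 1, 2073: 30 days (April has 30).
May 1, 2073 → Jun 1, 2073: 31 days (May has 31).
Jun 1, 2073 → Jul 1, 2073: 30 days (June has 30).
Jul 1, 2073 → Aug 1, 2073: 31 days (July has 31).
Aug 1, 2073 → Aug 21, 2073: 20 days.
Total: 232 days.
232 mod 7 = 1, so Sunday + 1 = Monday.

Monday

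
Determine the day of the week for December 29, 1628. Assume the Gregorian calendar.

Doomsday rule: the anchor day for the 1600s is Tuesday. For year 28: 28÷12 = 2 r 4, and 4÷4 = 1, so 2+4+1 = 7.
Tuesday + 7 ≡ Tuesday — that's 1628's doomsday.
In December the doomsday date is Dec 12.
Dec 29 is 17 days after Dec 12; 17 mod 7 = 3, so Tuesday + 3 = Friday.

Friday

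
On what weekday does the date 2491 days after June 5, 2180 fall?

Sunday

Jun 5, 2180 is a Monday.
2491 mod 7 = 6, so 2491 days after a Monday is Monday + 6 = Sunday.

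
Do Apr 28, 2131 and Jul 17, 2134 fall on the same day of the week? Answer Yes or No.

From Apr 28, 2131 to Jul 17, 2134 is 1176 days.
1176 mod 7 = 0, so they are the same weekday.
(Apr 28, 2131 is a Saturday; Jul 17, 2134 is a Saturday.)

Yes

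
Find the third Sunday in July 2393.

July 18, 2393

July 1, 2393 is a Thursday.
The first Sunday is therefore July 4 (3 days later).
The third Sunday is 4 + 2×7 = July 18.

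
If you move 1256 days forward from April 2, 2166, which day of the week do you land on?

Apr 2, 2166 is a Wednesday.
1256 mod 7 = 3, so 1256 days after a Wednesday is Wednesday + 3 = Saturday.

Saturday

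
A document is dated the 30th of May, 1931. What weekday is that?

Saturday

January 1, 1931 is a Thursday.
Jan 1, 1931 → Feb 1, 1931: 31 days (January has 31).
Feb 1, 1931 → Mar 1, 1931: 28 days (February has 28).
Mar 1, 1931 → Apr 1, 1931: 31 days (March has 31).
Apr 1, 1931 → May 1, 1931: 30 days (April has 30).
May 1, 1931 → May 30, 1931: 29 days.
Total: 149 days.
149 mod 7 = 2, so Thursday + 2 = Saturday.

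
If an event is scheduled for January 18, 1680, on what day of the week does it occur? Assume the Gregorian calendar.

Thursday

Doomsday rule: the anchor day for the 1600s is Tuesday. For year 80: 80÷12 = 6 r 8, and 8÷4 = 2, so 6+8+2 = 16.
Tuesday + 16 ≡ Thursday — that's 1680's doomsday.
In January the doomsday date is Jan 4 (1680 is a leap year (divisible by 4)).
Jan 18 is 14 days after Jan 4; 14 mod 7 = 0, so Thursday + 0 = Thursday.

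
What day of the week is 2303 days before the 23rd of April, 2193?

Tuesday

First find the weekday of Apr 23, 2193. Doomsday rule: the anchor day for the 2100s is Sunday. For year 93: 93÷12 = 7 r 9, and 9÷4 = 2, so 7+9+2 = 18.
Sunday + 18 ≡ Thursday — that's 2193's doomsday.
In April the doomsday date is Apr 4.
Apr 23 is 19 days after Apr 4; 19 mod 7 = 5, so Thursday + 5 = Tuesday.
2303 mod 7 = 0, so 2303 days before a Tuesday is Tuesday − 0 = Tuesday.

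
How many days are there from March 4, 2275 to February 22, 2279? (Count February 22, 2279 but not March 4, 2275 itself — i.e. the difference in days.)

1451

Mar 4, 2275 → Mar 4, 2276: 366 days (Feb 29, 2276 is in that span).
Mar 4, 2276 → Mar 4, 2277: 365 days.
Mar 4, 2277 → Mar 4, 2278: 365 days.
Mar 4, 2278 → Apr 4, 2278: 31 days (March has 31).
Apr 4, 2278 → May 4, 2278: 30 days (April has 30).
May 4, 2278 → Jun 4, 2278: 31 days (May has 31).
Jun 4, 2278 → Jul 4, 2278: 30 days (June has 30).
Jul 4, 2278 → Aug 4, 2278: 31 days (July has 31).
Aug 4, 2278 → Sep 4, 2278: 31 days (August has 31).
Sep 4, 2278 → Oct 4, 2278: 30 days (September has 30).
Oct 4, 2278 → Nov 4, 2278: 31 days (October has 31).
Nov 4, 2278 → Dec 4, 2278: 30 days (November has 30).
Dec 4, 2278 → Jan 4, 2279: 31 days (December has 31).
Jan 4, 2279 → Feb 4, 2279: 31 days (January has 31).
Feb 4, 2279 → Feb 22, 2279: 18 days.
Total: 1451 days.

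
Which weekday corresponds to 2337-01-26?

Tuesday

Doomsday rule: the anchor day for the 2300s is Wednesday. For year 37: 37÷12 = 3 r 1, and 1÷4 = 0, so 3+1+0 = 4.
Wednesday + 4 ≡ Sunday — that's 2337's doomsday.
In January the doomsday date is Jan 3 (2337 is not a leap year).
Jan 26 is 23 days after Jan 3; 23 mod 7 = 2, so Sunday + 2 = Tuesday.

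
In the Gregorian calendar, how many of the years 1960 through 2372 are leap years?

101

Multiples of 4 in [1960,2372]: 104.
Of those, multiples of 100: 4 (not leap unless ÷400).
Multiples of 400: 1.
Leap years = 104 − 4 + 1 = 101.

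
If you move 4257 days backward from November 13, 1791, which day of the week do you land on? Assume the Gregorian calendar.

First find the weekday of Nov 13, 1791. Doomsday rule: the anchor day for the 1700s is Sunday. For year 91: 91÷12 = 7 r 7, and 7÷4 = 1, so 7+7+1 = 15.
Sunday + 15 ≡ Monday — that's 1791's doomsday.
In November the doomsday date is Nov 7.
Nov 13 is 6 days after Nov 7; 6 mod 7 = 6, so Monday + 6 = Sunday.
4257 mod 7 = 1, so 4257 days before a Sunday is Sunday − 1 = Saturday.

Saturday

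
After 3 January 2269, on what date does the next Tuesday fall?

Jan 3, 2269 is a Sunday.
From Sunday to the next Tuesday is 2 days.
Jan 3, 2269 + 2 = Jan 5, 2269.

January 5, 2269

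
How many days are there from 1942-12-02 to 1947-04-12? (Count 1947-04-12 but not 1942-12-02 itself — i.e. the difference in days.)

1592

Dec 2, 1942 → Dec 2, 1943: 365 days.
Dec 2, 1943 → Dec 2, 1944: 366 days (Feb 29, 1944 is in that span).
Dec 2, 1944 → Dec 2, 1945: 365 days.
Dec 2, 1945 → Dec 2, 1946: 365 days.
Dec 2, 1946 → Jan 2, 1947: 31 days (December has 31).
Jan 2, 1947 → Feb 2, 1947: 31 days (January has 31).
Feb 2, 1947 → Mar 2, 1947: 28 days (February has 28).
Mar 2, 1947 → Apr 2, 1947: 31 days (March has 31).
Apr 2, 1947 → Apr 12, 1947: 10 days.
Total: 1592 days.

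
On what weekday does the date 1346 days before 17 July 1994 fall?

Friday

Jul 17, 1994 is a Sunday.
1346 mod 7 = 2, so 1346 days before a Sunday is Sunday − 2 = Friday.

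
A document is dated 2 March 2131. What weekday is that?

Doomsday rule: the anchor day for the 2100s is Sunday. For year 31: 31÷12 = 2 r 7, and 7÷4 = 1, so 2+7+1 = 10.
Sunday + 10 ≡ Wednesday — that's 2131's doomsday.
In March the doomsday date is Mar 14.
Mar 2 is 12 days before Mar 14; 12 mod 7 = 5, so Wednesday − 5 = Friday.

Friday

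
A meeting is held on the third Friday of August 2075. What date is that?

August 1, 2075 is a Thursday.
The first Friday is therefore August 2 (1 days later).
The third Friday is 2 + 2×7 = August 16.

August 16, 2075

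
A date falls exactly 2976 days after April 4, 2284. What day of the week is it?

First find the weekday of Apr 4, 2284. Doomsday rule: the anchor day for the 2200s is Friday. For year 84: 84÷12 = 7 r 0, and 0÷4 = 0, so 7+0+0 = 7.
Friday + 7 ≡ Friday — that's 2284's doomsday.
In April the doomsday date is Apr 4.
Apr 4 is the doomsday itself: Friday.
2976 mod 7 = 1, so 2976 days after a Friday is Friday + 1 = Saturday.

Saturday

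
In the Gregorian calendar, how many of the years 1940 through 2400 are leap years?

113

Multiples of 4 in [1940,2400]: 116.
Of those, multiples of 100: 5 (not leap unless ÷400).
Multiples of 400: 2.
Leap years = 116 − 5 + 2 = 113.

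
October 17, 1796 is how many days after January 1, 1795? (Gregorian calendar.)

Jan 1, 1795 → Jan 1, 1796: 365 days.
Jan 1, 1796 → Feb 1, 1796: 31 days (January has 31).
Feb 1, 1796 → Mar 1, 1796: 29 days (February has 29).
Mar 1, 1796 → Apr 1, 1796: 31 days (March has 31).
Apr 1, 1796 → May 1, 1796: 30 days (April has 30).
May 1, 1796 → Jun 1, 1796: 31 days (May has 31).
Jun 1, 1796 → Jul 1, 1796: 30 days (June has 30).
Jul 1, 1796 → Aug 1, 1796: 31 days (July has 31).
Aug 1, 1796 → Sep 1, 1796: 31 days (August has 31).
Sep 1, 1796 → Oct 1, 1796: 30 days (September has 30).
Oct 1, 1796 → Oct 17, 1796: 16 days.
Total: 655 days.

655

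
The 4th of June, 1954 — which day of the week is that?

Friday

January 1, 1954 is a Friday.
Jan 1, 1954 → Feb 1, 1954: 31 days (January has 31).
Feb 1, 1954 → Mar 1, 1954: 28 days (February has 28).
Mar 1, 1954 → Apr 1, 1954: 31 days (March has 31).
Apr 1, 1954 → May 1, 1954: 30 days (April has 30).
May 1, 1954 → Jun 1, 1954: 31 days (May has 31).
Jun 1, 1954 → Jun 4, 1954: 3 days.
Total: 154 days.
154 mod 7 = 0, so Friday + 0 = Friday.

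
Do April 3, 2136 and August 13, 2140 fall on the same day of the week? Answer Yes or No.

No

From Apr 3, 2136 to Aug 13, 2140 is 1593 days.
1593 mod 7 = 4, so they are different weekdays.
(Apr 3, 2136 is a Tuesday; Aug 13, 2140 is a Saturday.)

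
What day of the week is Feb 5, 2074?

Monday

January 1, 2074 is a Monday.
Jan 1, 2074 → Feb 1, 2074: 31 days (January has 31).
Feb 1, 2074 → Feb 5, 2074: 4 days.
Total: 35 days.
35 mod 7 = 0, so Monday + 0 = Monday.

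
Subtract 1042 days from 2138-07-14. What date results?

−365 (one year) → Jul 14, 2137 (677 left).
−365 (one year) → Jul 14, 2136 (312 left).
−14 → Jun 30, 2136 (end of Jun, 30 days; 298 left).
−30 → May 31, 2136 (end of May, 31 days; 268 left).
−31 → Apr 30, 2136 (end of Apr, 30 days; 237 left).
−30 → Mar 31, 2136 (end of Mar, 31 days; 207 left).
−31 → Feb 29, 2136 (end of Feb, 29 days; 176 left).
−29 → Jan 31, 2136 (end of Jan, 31 days; 147 left).
−31 → Dec 31, 2135 (end of Dec, 31 days; 116 left).
−31 → Nov 30, 2135 (end of Nov, 30 days; 85 left).
−30 → Oct 31, 2135 (end of Oct, 31 days; 55 left).
−31 → Sep 30, 2135 (end of Sep, 30 days; 24 left).
−24 → Sep 6, 2135.

September 6, 2135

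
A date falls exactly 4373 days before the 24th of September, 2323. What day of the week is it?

First find the weekday of Sep 24, 2323. Doomsday rule: the anchor day for the 2300s is Wednesday. For year 23: 23÷12 = 1 r 11, and 11÷4 = 2, so 1+11+2 = 14.
Wednesday + 14 ≡ Wednesday — that's 2323's doomsday.
In September the doomsday date is Sep 5.
Sep 24 is 19 days after Sep 5; 19 mod 7 = 5, so Wednesday + 5 = Monday.
4373 mod 7 = 5, so 4373 days before a Monday is Monday − 5 = Wednesday.

Wednesday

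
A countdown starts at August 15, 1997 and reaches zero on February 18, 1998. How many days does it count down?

Aug 15, 1997 → Sep 15, 1997: 31 days (August has 31).
Sep 15, 1997 → Oct 15, 1997: 30 days (September has 30).
Oct 15, 1997 → Nov 15, 1997: 31 days (October has 31).
Nov 15, 1997 → Dec 15, 1997: 30 days (November has 30).
Dec 15, 1997 → Jan 15, 1998: 31 days (December has 31).
Jan 15, 1998 → Feb 15, 1998: 31 days (January has 31).
Feb 15, 1998 → Feb 18, 1998: 3 days.
Total: 187 days.

187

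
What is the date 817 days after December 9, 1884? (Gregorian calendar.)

+365 (one year) → Dec 9, 1885 (452 left).
+365 (one year) → Dec 9, 1886 (87 left).
Dec has 31 days: +23 → Jan 1, 1887 (64 left).
Jan has 31 days: +31 → Feb 1, 1887 (33 left).
Feb has 28 days: +28 → Mar 1, 1887 (5 left).
+5 → Mar 6, 1887.

March 6, 1887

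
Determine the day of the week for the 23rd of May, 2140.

Doomsday rule: the anchor day for the 2100s is Sunday. For year 40: 40÷12 = 3 r 4, and 4÷4 = 1, so 3+4+1 = 8.
Sunday + 8 ≡ Monday — that's 2140's doomsday.
In May the doomsday date is May 9.
May 23 is 14 days after May 9; 14 mod 7 = 0, so Monday + 0 = Monday.

Monday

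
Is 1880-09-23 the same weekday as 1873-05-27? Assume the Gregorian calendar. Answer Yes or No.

No

From May 27, 1873 to Sep 23, 1880 is 2676 days.
2676 mod 7 = 2, so they are different weekdays.
(May 27, 1873 is a Tuesday; Sep 23, 1880 is a Thursday.)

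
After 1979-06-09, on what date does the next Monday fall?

Jun 9, 1979 is a Saturday.
From Saturday to the next Monday is 2 days.
Jun 9, 1979 + 2 = Jun 11, 1979.

June 11, 1979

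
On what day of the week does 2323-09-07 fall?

Doomsday rule: the anchor day for the 2300s is Wednesday. For year 23: 23÷12 = 1 r 11, and 11÷4 = 2, so 1+11+2 = 14.
Wednesday + 14 ≡ Wednesday — that's 2323's doomsday.
In September the doomsday date is Sep 5.
Sep 7 is 2 days after Sep 5; 2 mod 7 = 2, so Wednesday + 2 = Friday.

Friday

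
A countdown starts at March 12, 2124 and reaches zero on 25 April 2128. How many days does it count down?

1505

Mar 12, 2124 → Mar 12, 2125: 365 days.
Mar 12, 2125 → Mar 12, 2126: 365 days.
Mar 12, 2126 → Mar 12, 2127: 365 days.
Mar 12, 2127 → Mar 12, 2128: 366 days (Feb 29, 2128 is in that span).
Mar 12, 2128 → Apr 12, 2128: 31 days (March has 31).
Apr 12, 2128 → Apr 25, 2128: 13 days.
Total: 1505 days.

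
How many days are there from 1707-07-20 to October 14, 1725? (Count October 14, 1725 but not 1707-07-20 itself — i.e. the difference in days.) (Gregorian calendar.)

Jul 20, 1707 → Jul 20, 1708: 366 days (Feb 29, 1708 is in that span).
Jul 20, 1708 → Jul 20, 1709: 365 days.
Jul 20, 1709 → Jul 20, 1710: 365 days.
Jul 20, 1710 → Jul 20, 1711: 365 days.
Jul 20, 1711 → Jul 20, 1712: 366 days (Feb 29, 1712 is in that span).
Jul 20, 1712 → Jul 20, 1713: 365 days.
Jul 20, 1713 → Jul 20, 1714: 365 days.
Jul 20, 1714 → Jul 20, 1715: 365 days.
Jul 20, 1715 → Jul 20, 1716: 366 days (Feb 29, 1716 is in that span).
Jul 20, 1716 → Jul 20, 1717: 365 days.
Jul 20, 1717 → Jul 20, 1718: 365 days.
Jul 20, 1718 → Jul 20, 1719: 365 days.
Jul 20, 1719 → Jul 20, 1720: 366 days (Feb 29, 1720 is in that span).
Jul 20, 1720 → Jul 20, 1721: 365 days.
Jul 20, 1721 → Jul 20, 1722: 365 days.
Jul 20, 1722 → Jul 20, 1723: 365 days.
Jul 20, 1723 → Jul 20, 1724: 366 days (Feb 29, 1724 is in that span).
Jul 20, 1724 → Jul 20, 1725: 365 days.
Jul 20, 1725 → Aug 20, 1725: 31 days (July has 31).
Aug 20, 1725 → Sep 20, 1725: 31 days (August has 31).
Sep 20, 1725 → Oct 14, 1725: 24 days.
Total: 6661 days.

6661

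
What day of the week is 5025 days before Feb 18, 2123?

Feb 18, 2123 is a Thursday.
5025 mod 7 = 6, so 5025 days before a Thursday is Thursday − 6 = Friday.

Friday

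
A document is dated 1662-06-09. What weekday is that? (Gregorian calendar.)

Doomsday rule: the anchor day for the 1600s is Tuesday. For year 62: 62÷12 = 5 r 2, and 2÷4 = 0, so 5+2+0 = 7.
Tuesday + 7 ≡ Tuesday — that's 1662's doomsday.
In June the doomsday date is Jun 6.
Jun 9 is 3 days after Jun 6; 3 mod 7 = 3, so Tuesday + 3 = Friday.

Friday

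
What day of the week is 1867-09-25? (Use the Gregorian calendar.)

Wednesday

Doomsday rule: the anchor day for the 1800s is Friday. For year 67: 67÷12 = 5 r 7, and 7÷4 = 1, so 5+7+1 = 13.
Friday + 13 ≡ Thursday — that's 1867's doomsday.
In September the doomsday date is Sep 5.
Sep 25 is 20 days after Sep 5; 20 mod 7 = 6, so Thursday + 6 = Wednesday.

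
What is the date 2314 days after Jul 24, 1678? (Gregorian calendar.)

+365 (one year) → Jul 24, 1679 (1949 left).
+366 (one year; includes Feb 29, 1680) → Jul 24, 1680 (1583 left).
+365 (one year) → Jul 24, 1681 (1218 left).
+365 (one year) → Jul 24, 1682 (853 left).
+365 (one year) → Jul 24, 1683 (488 left).
+366 (one year; includes Feb 29, 1684) → Jul 24, 1684 (122 left).
Jul has 31 days: +8 → Aug 1, 1684 (114 left).
Aug has 31 days: +31 → Sep 1, 1684 (83 left).
Sep has 30 days: +30 → Oct 1, 1684 (53 left).
Oct has 31 days: +31 → Nov 1, 1684 (22 left).
+22 → Nov 23, 1684.

November 23, 1684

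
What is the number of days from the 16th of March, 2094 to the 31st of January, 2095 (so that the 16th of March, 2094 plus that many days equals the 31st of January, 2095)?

321

Mar 16, 2094 → Apr 16, 2094: 31 days (March has 31).
Apr 16, 2094 → May 16, 2094: 30 days (April has 30).
May 16, 2094 → Jun 16, 2094: 31 days (May has 31).
Jun 16, 2094 → Jul 16, 2094: 30 days (June has 30).
Jul 16, 2094 → Aug 16, 2094: 31 days (July has 31).
Aug 16, 2094 → Sep 16, 2094: 31 days (August has 31).
Sep 16, 2094 → Oct 16, 2094: 30 days (September has 30).
Oct 16, 2094 → Nov 16, 2094: 31 days (October has 31).
Nov 16, 2094 → Dec 16, 2094: 30 days (November has 30).
Dec 16, 2094 → Jan 16, 2095: 31 days (December has 31).
Jan 16, 2095 → Jan 31, 2095: 15 days.
Total: 321 days.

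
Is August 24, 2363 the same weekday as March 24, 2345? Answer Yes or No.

From Mar 24, 2345 to Aug 24, 2363 is 6727 days.
6727 mod 7 = 0, so they are the same weekday.
(Mar 24, 2345 is a Saturday; Aug 24, 2363 is a Saturday.)

Yes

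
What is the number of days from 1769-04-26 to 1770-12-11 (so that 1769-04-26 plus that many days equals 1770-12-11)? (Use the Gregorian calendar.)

Apr 26, 1769 → Apr 26, 1770: 365 days.
Apr 26, 1770 → May 26, 1770: 30 days (April has 30).
May 26, 1770 → Jun 26, 1770: 31 days (May has 31).
Jun 26, 1770 → Jul 26, 1770: 30 days (June has 30).
Jul 26, 1770 → Aug 26, 1770: 31 days (July has 31).
Aug 26, 1770 → Sep 26, 1770: 31 days (August has 31).
Sep 26, 1770 → Oct 26, 1770: 30 days (September has 30).
Oct 26, 1770 → Nov 26, 1770: 31 days (October has 31).
Nov 26, 1770 → Dec 11, 1770: 15 days.
Total: 594 days.

594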